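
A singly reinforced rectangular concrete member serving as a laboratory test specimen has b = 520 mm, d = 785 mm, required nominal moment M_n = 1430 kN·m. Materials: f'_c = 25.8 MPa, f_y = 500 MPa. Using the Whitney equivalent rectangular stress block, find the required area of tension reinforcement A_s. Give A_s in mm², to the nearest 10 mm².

A_s ≈ 4120 mm²

With M_n = 0.85 f'_c a b (d − a/2), solve the quadratic for a:
a = d − √(d² − 2M_n/(0.85 f'_c b)) = 785 − √(785² − 2 × 1430×10⁶/(0.85 × 25.8 × 520)) = 180.49 mm.
A_s = 0.85 f'_c a b / f_y = 0.85 × 25.8 × 180.49 × 520 / 500 = 4116.5 mm².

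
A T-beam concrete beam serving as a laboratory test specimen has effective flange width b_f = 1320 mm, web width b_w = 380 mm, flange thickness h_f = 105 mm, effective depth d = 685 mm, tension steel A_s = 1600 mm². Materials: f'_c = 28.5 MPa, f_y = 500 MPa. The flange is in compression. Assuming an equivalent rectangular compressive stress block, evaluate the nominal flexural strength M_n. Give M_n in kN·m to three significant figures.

M_n ≈ 538 kN·m

Tension: T = A_s f_y = 1600 × 500 = 800000 N.
Try a within the flange: a = T/(0.85 f'_c b_f) = 800000/(0.85 × 28.5 × 1320) = 25.02 mm.
Since a = 25.02 ≤ h_f = 105 mm, the stress block lies entirely in the flange; analyse as a rectangular beam of width b_f.
M_n = T(d − a/2) = 800000 × (685 − 12.51) = 537.99 × 10⁶ N·mm.
M_n = 537.99 kN·m.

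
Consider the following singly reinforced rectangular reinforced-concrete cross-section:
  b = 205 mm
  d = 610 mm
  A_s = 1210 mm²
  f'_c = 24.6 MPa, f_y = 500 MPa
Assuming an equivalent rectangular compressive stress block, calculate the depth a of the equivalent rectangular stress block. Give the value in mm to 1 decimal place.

T = A_s f_y = 1210 × 500 = 605000 N = 605 kN.
Setting C = 0.85 f'_c a b equal to T: a = 605000/(0.85 × 24.6 × 205) = 141.1 mm.

a ≈ 141.1 mm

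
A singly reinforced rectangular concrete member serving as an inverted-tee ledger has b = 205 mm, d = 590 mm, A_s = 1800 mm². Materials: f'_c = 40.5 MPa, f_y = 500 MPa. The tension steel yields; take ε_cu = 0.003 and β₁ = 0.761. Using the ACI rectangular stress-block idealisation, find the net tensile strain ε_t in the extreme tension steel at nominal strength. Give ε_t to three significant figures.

a = A_s f_y/(0.85 f'_c b) = 127.53 mm.
β₁ = 0.761, so c = a/β₁ = 127.53/0.761 = 167.58 mm.
From the linear strain diagram with ε_cu = 0.003: ε_t = 0.003 (d − c)/c = 0.003 × (590 − 167.58)/167.58 = 0.00756.
Since ε_t ≥ 0.005, the section is tension-controlled.

ε_t ≈ 0.00756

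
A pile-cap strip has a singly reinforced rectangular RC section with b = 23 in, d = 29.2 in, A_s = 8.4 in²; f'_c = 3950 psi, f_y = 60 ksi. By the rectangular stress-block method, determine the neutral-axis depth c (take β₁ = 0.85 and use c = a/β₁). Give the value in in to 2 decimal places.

c ≈ 7.68 in

T = A_s f_y = 8.4 × 60 = 504 kips.
a = T/(0.85 f'_c b) = 504/(0.85 × 3.95 × 23) = 6.5266 in.
With β₁ = 0.85, c = a/β₁ = 6.5266/0.85 = 7.68 in.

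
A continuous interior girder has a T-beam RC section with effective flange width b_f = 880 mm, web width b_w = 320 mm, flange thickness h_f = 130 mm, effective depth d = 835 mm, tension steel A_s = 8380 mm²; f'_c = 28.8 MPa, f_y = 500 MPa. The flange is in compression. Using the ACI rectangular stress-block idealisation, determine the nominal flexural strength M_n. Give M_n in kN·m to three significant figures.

M_n ≈ 3010 kN·m

Tension: T = A_s f_y = 8380 × 500 = 4190000 N.
Try a within the flange: a = T/(0.85 f'_c b_f) = 4190000/(0.85 × 28.8 × 880) = 194.50 mm.
a = 194.50 > h_f = 130 mm: the block extends into the web. Split into flange-overhang and web parts.
C_f = 0.85 f'_c (b_f − b_w) h_f = 0.85 × 28.8 × (880 − 320) × 130 = 1782144 N.
Remaining web compression depth: a_w = (T − C_f)/(0.85 f'_c b_w) = (4190000 − 1782144)/(0.85 × 28.8 × 320) = 307.38 mm.
M_n = C_f(d − h_f/2) + (T − C_f)(d − a_w/2) = 1782144 × (835 − 65) + 2407856 × (835 − 153.69) = 1372.25 + 1640.50 = 3012.75 × 10⁶ N·mm.
M_n = 3012.75 kN·m.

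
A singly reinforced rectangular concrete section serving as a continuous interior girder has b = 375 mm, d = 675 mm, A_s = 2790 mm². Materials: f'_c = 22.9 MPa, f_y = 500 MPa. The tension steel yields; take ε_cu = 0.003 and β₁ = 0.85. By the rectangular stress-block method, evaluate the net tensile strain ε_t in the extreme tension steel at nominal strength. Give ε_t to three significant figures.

ε_t ≈ 0.00601

a = A_s f_y/(0.85 f'_c b) = 191.11 mm.
β₁ = 0.85, so c = a/β₁ = 191.11/0.85 = 224.84 mm.
From the linear strain diagram with ε_cu = 0.003: ε_t = 0.003 (d − c)/c = 0.003 × (675 − 224.84)/224.84 = 0.00601.
Since ε_t ≥ 0.005, the section is tension-controlled.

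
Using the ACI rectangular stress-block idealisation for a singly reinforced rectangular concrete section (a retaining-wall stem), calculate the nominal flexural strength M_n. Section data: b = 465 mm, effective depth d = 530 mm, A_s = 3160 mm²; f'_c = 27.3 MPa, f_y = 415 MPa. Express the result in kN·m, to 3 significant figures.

M_n ≈ 615 kN·m

T = A_s f_y = 3160 × 415 = 1311400 N = 1311.4 kN.
From C = T: a = T/(0.85 f'_c b) = 1311400/(0.85 × 27.3 × 465) = 121.53 mm.
M_n = T(d − a/2) = 1311.4 kN × (530 − 60.765) mm = 615.35 kN·m.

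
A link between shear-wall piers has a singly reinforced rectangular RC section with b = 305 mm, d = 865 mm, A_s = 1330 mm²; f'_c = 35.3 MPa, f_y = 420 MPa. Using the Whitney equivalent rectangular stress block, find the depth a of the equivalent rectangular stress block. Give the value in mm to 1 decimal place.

a ≈ 61.0 mm

T = A_s f_y = 1330 × 420 = 558600 N = 558.6 kN.
Setting C = 0.85 f'_c a b equal to T: a = 558600/(0.85 × 35.3 × 305) = 61.0 mm.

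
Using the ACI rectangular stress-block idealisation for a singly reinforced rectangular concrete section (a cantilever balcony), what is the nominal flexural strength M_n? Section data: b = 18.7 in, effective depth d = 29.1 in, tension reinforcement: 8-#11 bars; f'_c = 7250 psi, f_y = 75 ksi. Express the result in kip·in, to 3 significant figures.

M_n ≈ 23400 kip·in

A_s = 8 × 1.56 = 12.48 in².
T = A_s f_y = 12.48 × 75 = 936 kips.
a = T/(0.85 f'_c b) = 936/(0.85 × 7.25 × 18.7) = 8.122 in.
M_n = T(d − a/2) = 936 × (29.1 − 4.061) = 23436.5 kip·in.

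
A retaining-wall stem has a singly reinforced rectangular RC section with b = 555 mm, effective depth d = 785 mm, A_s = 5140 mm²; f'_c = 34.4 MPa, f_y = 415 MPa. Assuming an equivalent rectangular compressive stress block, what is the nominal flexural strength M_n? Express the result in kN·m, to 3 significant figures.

T = A_s f_y = 5140 × 415 = 2133100 N = 2133.1 kN.
From C = T: a = T/(0.85 f'_c b) = 2133100/(0.85 × 34.4 × 555) = 131.44 mm.
M_n = T(d − a/2) = 2133.1 kN × (785 − 65.72) mm = 1534.30 kN·m.

M_n ≈ 1530 kN·m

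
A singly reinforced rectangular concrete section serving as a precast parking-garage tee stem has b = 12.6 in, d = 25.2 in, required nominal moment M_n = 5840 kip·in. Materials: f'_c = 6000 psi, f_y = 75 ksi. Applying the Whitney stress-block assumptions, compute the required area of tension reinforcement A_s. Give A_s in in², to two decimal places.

A_s ≈ 3.35 in²

From M_n = 0.85 f'_c a b (d − a/2):
a = d − √(d² − 2M_n/(0.85 f'_c b)) = 25.2 − √(25.2² − 2 × 5840/(0.85 × 6 × 12.6)) = 3.910 in.
A_s = 0.85 f'_c a b / f_y = 0.85 × 6 × 3.910 × 12.6 / 75 = 3.350 in².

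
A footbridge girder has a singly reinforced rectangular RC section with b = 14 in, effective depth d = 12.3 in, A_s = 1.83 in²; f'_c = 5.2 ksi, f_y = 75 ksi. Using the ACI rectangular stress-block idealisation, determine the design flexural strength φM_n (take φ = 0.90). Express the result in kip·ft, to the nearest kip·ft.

T = A_s f_y = 1.83 × 75 = 137.25 kips.
a = T/(0.85 f'_c b) = 137.25/(0.85 × 5.2 × 14) = 2.218 in.
M_n = T(d − a/2) = 137.25 × (12.3 − 1.109) = 1536.0 kip·in = 1536.0/12 = 128.00 kip·ft.
φM_n = 0.90 × 128.00 = 115.20 kip·ft.

φM_n ≈ 115 kip·ft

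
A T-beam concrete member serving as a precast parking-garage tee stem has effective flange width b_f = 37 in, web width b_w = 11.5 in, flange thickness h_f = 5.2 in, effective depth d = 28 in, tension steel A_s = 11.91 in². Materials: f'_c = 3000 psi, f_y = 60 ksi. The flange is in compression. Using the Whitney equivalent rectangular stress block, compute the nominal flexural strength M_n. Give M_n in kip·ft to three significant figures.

Tension: T = A_s f_y = 11.91 × 60 = 714.6 kips.
Try a within the flange: a = T/(0.85 f'_c b_f) = 714.6/(0.85 × 3 × 37) = 7.574 in.
a = 7.574 > h_f = 5.2 in: the block extends into the web. Split into flange-overhang and web parts.
C_f = 0.85 f'_c (b_f − b_w) h_f = 0.85 × 3 × (37 − 11.5) × 5.2 = 338.1 kips.
Remaining web compression depth: a_w = (T − C_f)/(0.85 f'_c b_w) = (714.6 − 338.1)/(0.85 × 3 × 11.5) = 12.839 in.
M_n = C_f(d − h_f/2) + (T − C_f)(d − a_w/2) = 338.1 × (28 − 2.6) + 376.5 × (28 − 6.4195) = 8587.7 + 8125.1 = 16712.8 kip·in.
M_n = 16712.8/12 = 1392.73 kip·ft.

M_n ≈ 1390 kip·ft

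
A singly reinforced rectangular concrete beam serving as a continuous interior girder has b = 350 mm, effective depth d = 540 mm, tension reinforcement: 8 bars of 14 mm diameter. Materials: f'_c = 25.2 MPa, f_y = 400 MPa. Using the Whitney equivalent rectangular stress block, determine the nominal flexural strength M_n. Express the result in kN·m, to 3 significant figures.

A_s = 8 × 154 = 1232 mm².
T = A_s f_y = 1232 × 400 = 492800 N = 492.8 kN.
From C = T: a = T/(0.85 f'_c b) = 492800/(0.85 × 25.2 × 350) = 65.73 mm.
M_n = T(d − a/2) = 492.8 kN × (540 − 32.865) mm = 249.92 kN·m.

M_n ≈ 250 kN·m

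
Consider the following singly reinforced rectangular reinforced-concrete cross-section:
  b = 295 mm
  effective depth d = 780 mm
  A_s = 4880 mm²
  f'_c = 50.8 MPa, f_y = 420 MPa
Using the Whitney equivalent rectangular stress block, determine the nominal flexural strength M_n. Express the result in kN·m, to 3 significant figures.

T = A_s f_y = 4880 × 420 = 2049600 N = 2049.6 kN.
From C = T: a = T/(0.85 f'_c b) = 2049600/(0.85 × 50.8 × 295) = 160.90 mm.
M_n = T(d − a/2) = 2049.6 kN × (780 − 80.45) mm = 1433.80 kN·m.

M_n ≈ 1430 kN·m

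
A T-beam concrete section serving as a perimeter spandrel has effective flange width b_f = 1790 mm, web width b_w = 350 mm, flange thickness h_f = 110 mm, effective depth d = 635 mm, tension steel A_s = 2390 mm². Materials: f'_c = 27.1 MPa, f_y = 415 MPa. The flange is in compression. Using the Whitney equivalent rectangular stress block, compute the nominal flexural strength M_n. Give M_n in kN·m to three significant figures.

Tension: T = A_s f_y = 2390 × 415 = 991850 N.
Try a within the flange: a = T/(0.85 f'_c b_f) = 991850/(0.85 × 27.1 × 1790) = 24.05 mm.
Since a = 24.05 ≤ h_f = 110 mm, the stress block lies entirely in the flange; analyse as a rectangular beam of width b_f.
M_n = T(d − a/2) = 991850 × (635 − 12.025) = 617.90 × 10⁶ N·mm.
M_n = 617.90 kN·m.

M_n ≈ 618 kN·m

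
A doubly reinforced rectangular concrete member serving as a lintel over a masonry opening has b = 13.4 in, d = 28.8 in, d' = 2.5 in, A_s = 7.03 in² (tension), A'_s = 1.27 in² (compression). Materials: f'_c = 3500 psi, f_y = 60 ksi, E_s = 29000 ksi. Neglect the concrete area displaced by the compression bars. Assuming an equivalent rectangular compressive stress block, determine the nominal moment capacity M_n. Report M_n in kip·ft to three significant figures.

M_n ≈ 872 kip·ft

Assume both steels yield.
a = (A_s − A'_s) f_y/(0.85 f'_c b) = (7.03 − 1.27) × 60/(0.85 × 3.5 × 13.4) = 8.669 in.
c = a/β₁ = 8.669/0.85 = 10.199 in; ε'_s = 0.003(c − d')/c = 0.0023 ≥ ε_y = 0.0021, so the compression steel yields.
M_n = (A_s − A'_s) f_y (d − a/2) + A'_s f_y (d − d') = 345.6 × (28.8 − 4.3345) + 76.2 × (28.8 − 2.5) = 8455.3 + 2004.1 = 10459.4 kip·in = 10459.4/12 = 871.62 kip·ft.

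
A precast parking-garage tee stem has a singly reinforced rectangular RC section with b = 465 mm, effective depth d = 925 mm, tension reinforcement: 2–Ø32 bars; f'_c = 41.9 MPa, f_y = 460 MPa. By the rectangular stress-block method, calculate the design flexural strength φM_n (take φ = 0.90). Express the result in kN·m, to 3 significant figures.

A_s = 2 × 804 = 1608 mm².
T = A_s f_y = 1608 × 460 = 739680 N = 739.68 kN.
From C = T: a = T/(0.85 f'_c b) = 739680/(0.85 × 41.9 × 465) = 44.66 mm.
M_n = T(d − a/2) = 739.68 kN × (925 − 22.33) mm = 667.69 kN·m.
φM_n = 0.90 × 667.69 = 600.92 kN·m.

φM_n ≈ 601 kN·m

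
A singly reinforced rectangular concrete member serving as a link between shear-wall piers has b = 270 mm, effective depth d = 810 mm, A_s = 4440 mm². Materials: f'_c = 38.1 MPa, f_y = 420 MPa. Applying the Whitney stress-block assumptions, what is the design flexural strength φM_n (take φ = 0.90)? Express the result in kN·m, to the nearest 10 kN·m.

φM_n ≈ 1180 kN·m

T = A_s f_y = 4440 × 420 = 1864800 N = 1864.8 kN.
From C = T: a = T/(0.85 f'_c b) = 1864800/(0.85 × 38.1 × 270) = 213.27 mm.
M_n = T(d − a/2) = 1864.8 kN × (810 − 106.635) mm = 1311.64 kN·m.
φM_n = 0.90 × 1311.64 = 1180.48 kN·m.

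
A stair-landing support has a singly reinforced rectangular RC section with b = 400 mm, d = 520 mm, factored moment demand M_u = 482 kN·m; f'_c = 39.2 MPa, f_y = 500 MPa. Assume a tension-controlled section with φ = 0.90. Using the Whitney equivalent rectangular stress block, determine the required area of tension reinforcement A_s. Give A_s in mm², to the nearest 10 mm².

A_s ≈ 2240 mm²

M_n = M_u/φ = 482/0.90 = 535.556 kN·m.
With M_n = 0.85 f'_c a b (d − a/2), solve the quadratic for a:
a = d − √(d² − 2M_n/(0.85 f'_c b)) = 520 − √(520² − 2 × 535.556×10⁶/(0.85 × 39.2 × 400)) = 84.07 mm.
A_s = 0.85 f'_c a b / f_y = 0.85 × 39.2 × 84.07 × 400 / 500 = 2241.0 mm².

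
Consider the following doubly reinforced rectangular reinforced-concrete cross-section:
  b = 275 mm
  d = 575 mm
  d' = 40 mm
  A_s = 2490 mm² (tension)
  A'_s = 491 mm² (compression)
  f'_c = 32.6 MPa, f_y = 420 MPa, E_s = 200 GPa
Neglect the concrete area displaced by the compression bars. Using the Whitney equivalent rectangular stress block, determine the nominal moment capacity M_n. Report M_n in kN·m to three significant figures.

M_n ≈ 547 kN·m

Assume both tension and compression steel yield.
Net tension couple steel: A_s − A'_s = 1999 mm².
a = (A_s − A'_s) f_y / (0.85 f'_c b) = 839580/(0.85 × 32.6 × 275) = 110.18 mm.
c = a/β₁ = 110.18/0.817 = 134.86 mm; ε'_s = 0.003(c − d')/c = 0.0021 ≥ f_y/E_s = 0.0021, so compression steel does yield.
M_n = (A_s − A'_s) f_y (d − a/2) + A'_s f_y (d − d') = [839580 × (575 − 55.09) + 206220 × (575 − 40)] × 10⁻⁶ = 436.51 + 110.33 = 546.84 kN·m.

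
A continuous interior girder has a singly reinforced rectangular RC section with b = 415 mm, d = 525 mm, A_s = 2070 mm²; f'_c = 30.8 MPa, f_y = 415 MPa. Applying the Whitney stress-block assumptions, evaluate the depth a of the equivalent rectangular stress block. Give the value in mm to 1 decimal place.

T = A_s f_y = 2070 × 415 = 859050 N = 859.05 kN.
Setting C = 0.85 f'_c a b equal to T: a = 859050/(0.85 × 30.8 × 415) = 79.1 mm.

a ≈ 79.1 mm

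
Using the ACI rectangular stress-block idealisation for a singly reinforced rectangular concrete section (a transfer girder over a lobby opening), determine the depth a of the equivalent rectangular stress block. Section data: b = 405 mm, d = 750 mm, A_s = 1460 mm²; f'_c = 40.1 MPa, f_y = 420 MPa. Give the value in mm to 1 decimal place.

a ≈ 44.4 mm

T = A_s f_y = 1460 × 420 = 613200 N = 613.2 kN.
Setting C = 0.85 f'_c a b equal to T: a = 613200/(0.85 × 40.1 × 405) = 44.4 mm.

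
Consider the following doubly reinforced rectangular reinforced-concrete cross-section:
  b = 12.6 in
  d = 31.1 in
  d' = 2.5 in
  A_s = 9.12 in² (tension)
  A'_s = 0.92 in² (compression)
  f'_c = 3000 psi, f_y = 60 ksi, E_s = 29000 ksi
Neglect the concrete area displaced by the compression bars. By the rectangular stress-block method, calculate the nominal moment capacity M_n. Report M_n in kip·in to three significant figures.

M_n ≈ 13100 kip·in

Assume both steels yield.
a = (A_s − A'_s) f_y/(0.85 f'_c b) = (9.12 − 0.92) × 60/(0.85 × 3 × 12.6) = 15.313 in.
c = a/β₁ = 15.313/0.85 = 18.015 in; ε'_s = 0.003(c − d')/c = 0.0026 ≥ ε_y = 0.0021, so the compression steel yields.
M_n = (A_s − A'_s) f_y (d − a/2) + A'_s f_y (d − d') = 492 × (31.1 − 7.6565) + 55.2 × (31.1 − 2.5) = 11534.2 + 1578.7 = 13112.9 kip·in.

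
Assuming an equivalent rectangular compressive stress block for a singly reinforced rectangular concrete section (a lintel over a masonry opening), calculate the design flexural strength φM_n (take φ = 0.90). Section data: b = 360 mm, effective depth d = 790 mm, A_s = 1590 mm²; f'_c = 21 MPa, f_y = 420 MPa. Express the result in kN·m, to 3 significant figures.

T = A_s f_y = 1590 × 420 = 667800 N = 667.8 kN.
From C = T: a = T/(0.85 f'_c b) = 667800/(0.85 × 21 × 360) = 103.92 mm.
M_n = T(d − a/2) = 667.8 kN × (790 − 51.96) mm = 492.86 kN·m.
φM_n = 0.90 × 492.86 = 443.57 kN·m.

φM_n ≈ 444 kN·m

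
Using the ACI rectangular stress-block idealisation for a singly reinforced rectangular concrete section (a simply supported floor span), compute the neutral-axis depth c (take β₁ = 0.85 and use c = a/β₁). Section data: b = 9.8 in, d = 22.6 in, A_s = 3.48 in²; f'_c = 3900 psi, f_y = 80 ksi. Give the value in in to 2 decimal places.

c ≈ 10.08 in

T = A_s f_y = 3.48 × 80 = 278.4 kips.
a = T/(0.85 f'_c b) = 278.4/(0.85 × 3.9 × 9.8) = 8.5696 in.
With β₁ = 0.85, c = a/β₁ = 8.5696/0.85 = 10.08 in.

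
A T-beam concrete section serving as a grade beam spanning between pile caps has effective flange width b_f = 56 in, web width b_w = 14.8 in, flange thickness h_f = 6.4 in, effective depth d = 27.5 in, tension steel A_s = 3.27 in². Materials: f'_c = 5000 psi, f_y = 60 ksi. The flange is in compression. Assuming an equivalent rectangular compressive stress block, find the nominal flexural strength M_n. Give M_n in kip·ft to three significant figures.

M_n ≈ 443 kip·ft

Tension: T = A_s f_y = 3.27 × 60 = 196.2 kips.
Try a within the flange: a = T/(0.85 f'_c b_f) = 196.2/(0.85 × 5 × 56) = 0.824 in.
Since a = 0.824 ≤ h_f = 6.4 in, the stress block lies entirely in the flange; analyse as a rectangular beam of width b_f.
M_n = T(d − a/2) = 196.2 × (27.5 − 0.412) = 5314.7 kip·in.
M_n = 5314.7/12 = 442.89 kip·ft.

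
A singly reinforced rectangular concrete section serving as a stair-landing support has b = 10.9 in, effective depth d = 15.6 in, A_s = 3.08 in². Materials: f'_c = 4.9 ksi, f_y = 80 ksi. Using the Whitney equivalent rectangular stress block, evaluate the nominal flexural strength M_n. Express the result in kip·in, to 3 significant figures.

M_n ≈ 3180 kip·in

T = A_s f_y = 3.08 × 80 = 246.4 kips.
a = T/(0.85 f'_c b) = 246.4/(0.85 × 4.9 × 10.9) = 5.427 in.
M_n = T(d − a/2) = 246.4 × (15.6 − 2.7135) = 3175.2 kip·in.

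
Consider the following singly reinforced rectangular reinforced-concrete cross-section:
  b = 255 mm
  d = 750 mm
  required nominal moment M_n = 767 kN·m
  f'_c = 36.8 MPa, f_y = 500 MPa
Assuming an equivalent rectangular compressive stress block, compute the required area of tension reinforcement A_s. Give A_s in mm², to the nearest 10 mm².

A_s ≈ 2260 mm²

With M_n = 0.85 f'_c a b (d − a/2), solve the quadratic for a:
a = d − √(d² − 2M_n/(0.85 f'_c b)) = 750 − √(750² − 2 × 767×10⁶/(0.85 × 36.8 × 255)) = 141.57 mm.
A_s = 0.85 f'_c a b / f_y = 0.85 × 36.8 × 141.57 × 255 / 500 = 2258.4 mm².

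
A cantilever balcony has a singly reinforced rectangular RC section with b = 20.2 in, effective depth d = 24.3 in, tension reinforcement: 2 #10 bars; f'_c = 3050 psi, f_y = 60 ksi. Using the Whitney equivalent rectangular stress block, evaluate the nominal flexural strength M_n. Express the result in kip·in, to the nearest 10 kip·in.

M_n ≈ 3480 kip·in

A_s = 2 × 1.27 = 2.54 in².
T = A_s f_y = 2.54 × 60 = 152.4 kips.
a = T/(0.85 f'_c b) = 152.4/(0.85 × 3.05 × 20.2) = 2.910 in.
M_n = T(d − a/2) = 152.4 × (24.3 − 1.455) = 3481.6 kip·in.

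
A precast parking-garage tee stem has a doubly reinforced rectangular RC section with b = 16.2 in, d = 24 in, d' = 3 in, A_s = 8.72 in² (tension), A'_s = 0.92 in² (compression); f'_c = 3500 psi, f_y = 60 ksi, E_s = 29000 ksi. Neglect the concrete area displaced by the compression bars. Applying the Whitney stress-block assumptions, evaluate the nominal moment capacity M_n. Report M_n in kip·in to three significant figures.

M_n ≈ 10100 kip·in

Assume both steels yield.
a = (A_s − A'_s) f_y/(0.85 f'_c b) = (8.72 − 0.92) × 60/(0.85 × 3.5 × 16.2) = 9.711 in.
c = a/β₁ = 9.711/0.85 = 11.425 in; ε'_s = 0.003(c − d')/c = 0.0022 ≥ ε_y = 0.0021, so the compression steel yields.
M_n = (A_s − A'_s) f_y (d − a/2) + A'_s f_y (d − d') = 468 × (24 − 4.8555) + 55.2 × (24 − 3) = 8959.6 + 1159.2 = 10118.8 kip·in.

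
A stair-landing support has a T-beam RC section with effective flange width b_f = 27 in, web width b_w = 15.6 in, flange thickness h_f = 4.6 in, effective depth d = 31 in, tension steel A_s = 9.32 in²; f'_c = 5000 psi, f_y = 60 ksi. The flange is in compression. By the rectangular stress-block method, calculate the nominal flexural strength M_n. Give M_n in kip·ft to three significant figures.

M_n ≈ 1330 kip·ft

Tension: T = A_s f_y = 9.32 × 60 = 559.2 kips.
Try a within the flange: a = T/(0.85 f'_c b_f) = 559.2/(0.85 × 5 × 27) = 4.873 in.
a = 4.873 > h_f = 4.6 in: the block extends into the web. Split into flange-overhang and web parts.
C_f = 0.85 f'_c (b_f − b_w) h_f = 0.85 × 5 × (27 − 15.6) × 4.6 = 222.9 kips.
Remaining web compression depth: a_w = (T − C_f)/(0.85 f'_c b_w) = (559.2 − 222.9)/(0.85 × 5 × 15.6) = 5.072 in.
M_n = C_f(d − h_f/2) + (T − C_f)(d − a_w/2) = 222.9 × (31 − 2.3) + 336.3 × (31 − 2.536) = 6397.2 + 9572.4 = 15969.6 kip·in.
M_n = 15969.6/12 = 1330.80 kip·ft.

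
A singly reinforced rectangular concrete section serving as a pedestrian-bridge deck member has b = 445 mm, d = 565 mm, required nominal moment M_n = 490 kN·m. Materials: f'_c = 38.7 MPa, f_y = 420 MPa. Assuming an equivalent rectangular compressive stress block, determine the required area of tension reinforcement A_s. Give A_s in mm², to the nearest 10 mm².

A_s ≈ 2190 mm²

With M_n = 0.85 f'_c a b (d − a/2), solve the quadratic for a:
a = d − √(d² − 2M_n/(0.85 f'_c b)) = 565 − √(565² − 2 × 490×10⁶/(0.85 × 38.7 × 445)) = 62.73 mm.
A_s = 0.85 f'_c a b / f_y = 0.85 × 38.7 × 62.73 × 445 / 420 = 2186.3 mm².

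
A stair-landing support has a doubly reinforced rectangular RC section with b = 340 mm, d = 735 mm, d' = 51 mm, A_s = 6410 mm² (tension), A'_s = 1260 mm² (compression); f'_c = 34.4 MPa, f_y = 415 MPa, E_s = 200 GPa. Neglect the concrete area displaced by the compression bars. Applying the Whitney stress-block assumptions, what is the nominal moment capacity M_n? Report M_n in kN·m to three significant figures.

M_n ≈ 1700 kN·m

Assume both tension and compression steel yield.
Net tension couple steel: A_s − A'_s = 5150 mm².
a = (A_s − A'_s) f_y / (0.85 f'_c b) = 2137250/(0.85 × 34.4 × 340) = 214.98 mm.
c = a/β₁ = 214.98/0.804 = 267.39 mm; ε'_s = 0.003(c − d')/c = 0.0024 ≥ f_y/E_s = 0.0021, so compression steel does yield.
M_n = (A_s − A'_s) f_y (d − a/2) + A'_s f_y (d − d') = [2137250 × (735 − 107.49) + 522900 × (735 − 51)] × 10⁻⁶ = 1341.15 + 357.66 = 1698.81 kN·m.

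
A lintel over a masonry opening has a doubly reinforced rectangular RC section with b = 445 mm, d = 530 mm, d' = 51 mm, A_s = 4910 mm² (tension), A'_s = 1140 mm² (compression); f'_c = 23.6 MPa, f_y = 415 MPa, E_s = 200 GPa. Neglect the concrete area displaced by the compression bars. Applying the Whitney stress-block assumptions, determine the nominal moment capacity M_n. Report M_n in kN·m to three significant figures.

M_n ≈ 919 kN·m

Assume both tension and compression steel yield.
Net tension couple steel: A_s − A'_s = 3770 mm².
a = (A_s − A'_s) f_y / (0.85 f'_c b) = 1564550/(0.85 × 23.6 × 445) = 175.27 mm.
c = a/β₁ = 175.27/0.85 = 206.20 mm; ε'_s = 0.003(c − d')/c = 0.0023 ≥ f_y/E_s = 0.0021, so compression steel does yield.
M_n = (A_s − A'_s) f_y (d − a/2) + A'_s f_y (d − d') = [1564550 × (530 − 87.635) + 473100 × (530 − 51)] × 10⁻⁶ = 692.10 + 226.61 = 918.71 kN·m.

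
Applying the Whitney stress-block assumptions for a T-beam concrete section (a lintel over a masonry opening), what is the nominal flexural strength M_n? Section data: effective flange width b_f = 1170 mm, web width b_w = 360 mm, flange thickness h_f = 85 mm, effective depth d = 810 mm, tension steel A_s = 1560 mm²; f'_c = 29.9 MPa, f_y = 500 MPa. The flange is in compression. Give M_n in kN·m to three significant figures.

Tension: T = A_s f_y = 1560 × 500 = 780000 N.
Try a within the flange: a = T/(0.85 f'_c b_f) = 780000/(0.85 × 29.9 × 1170) = 26.23 mm.
Since a = 26.23 ≤ h_f = 85 mm, the stress block lies entirely in the flange; analyse as a rectangular beam of width b_f.
M_n = T(d − a/2) = 780000 × (810 − 13.115) = 621.57 × 10⁶ N·mm.
M_n = 621.57 kN·m.

M_n ≈ 622 kN·m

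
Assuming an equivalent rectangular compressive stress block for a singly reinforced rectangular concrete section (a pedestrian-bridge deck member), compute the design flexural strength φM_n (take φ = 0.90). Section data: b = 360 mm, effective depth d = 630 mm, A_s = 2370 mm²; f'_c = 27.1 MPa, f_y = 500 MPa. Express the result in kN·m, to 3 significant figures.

T = A_s f_y = 2370 × 500 = 1185000 N = 1185 kN.
From C = T: a = T/(0.85 f'_c b) = 1185000/(0.85 × 27.1 × 360) = 142.90 mm.
M_n = T(d − a/2) = 1185 kN × (630 − 71.45) mm = 661.88 kN·m.
φM_n = 0.90 × 661.88 = 595.69 kN·m.

φM_n ≈ 596 kN·m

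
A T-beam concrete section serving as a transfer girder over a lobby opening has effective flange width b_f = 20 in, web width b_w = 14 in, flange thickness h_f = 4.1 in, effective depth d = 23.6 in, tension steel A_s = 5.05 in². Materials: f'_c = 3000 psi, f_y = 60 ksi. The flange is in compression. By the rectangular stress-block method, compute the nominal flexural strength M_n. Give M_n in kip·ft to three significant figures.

M_n ≈ 518 kip·ft

Tension: T = A_s f_y = 5.05 × 60 = 303 kips.
Try a within the flange: a = T/(0.85 f'_c b_f) = 303/(0.85 × 3 × 20) = 5.941 in.
a = 5.941 > h_f = 4.1 in: the block extends into the web. Split into flange-overhang and web parts.
C_f = 0.85 f'_c (b_f − b_w) h_f = 0.85 × 3 × (20 − 14) × 4.1 = 62.7 kips.
Remaining web compression depth: a_w = (T − C_f)/(0.85 f'_c b_w) = (303 − 62.7)/(0.85 × 3 × 14) = 6.731 in.
M_n = C_f(d − h_f/2) + (T − C_f)(d − a_w/2) = 62.7 × (23.6 − 2.05) + 240.3 × (23.6 − 3.3655) = 1351.2 + 4862.4 = 6213.6 kip·in.
M_n = 6213.6/12 = 517.80 kip·ft.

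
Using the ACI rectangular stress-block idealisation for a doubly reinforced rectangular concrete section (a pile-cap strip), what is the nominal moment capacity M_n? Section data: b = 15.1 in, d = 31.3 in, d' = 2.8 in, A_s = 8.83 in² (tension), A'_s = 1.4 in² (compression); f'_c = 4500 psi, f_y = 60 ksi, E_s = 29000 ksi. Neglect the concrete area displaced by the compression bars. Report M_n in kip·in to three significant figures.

Assume both steels yield.
a = (A_s − A'_s) f_y/(0.85 f'_c b) = (8.83 − 1.4) × 60/(0.85 × 4.5 × 15.1) = 7.718 in.
c = a/β₁ = 7.718/0.825 = 9.355 in; ε'_s = 0.003(c − d')/c = 0.0021 ≥ ε_y = 0.0021, so the compression steel yields.
M_n = (A_s − A'_s) f_y (d − a/2) + A'_s f_y (d − d') = 445.8 × (31.3 − 3.859) + 84 × (31.3 − 2.8) = 12233.2 + 2394.0 = 14627.2 kip·in.

M_n ≈ 14600 kip·in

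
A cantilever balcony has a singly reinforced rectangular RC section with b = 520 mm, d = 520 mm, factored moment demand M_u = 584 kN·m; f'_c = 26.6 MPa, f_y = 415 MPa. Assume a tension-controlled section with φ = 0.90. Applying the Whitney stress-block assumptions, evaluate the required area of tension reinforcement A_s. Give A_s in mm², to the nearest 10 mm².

M_n = M_u/φ = 584/0.90 = 648.889 kN·m.
With M_n = 0.85 f'_c a b (d − a/2), solve the quadratic for a:
a = d − √(d² − 2M_n/(0.85 f'_c b)) = 520 − √(520² − 2 × 648.889×10⁶/(0.85 × 26.6 × 520)) = 119.98 mm.
A_s = 0.85 f'_c a b / f_y = 0.85 × 26.6 × 119.98 × 520 / 415 = 3399.1 mm².

A_s ≈ 3400 mm²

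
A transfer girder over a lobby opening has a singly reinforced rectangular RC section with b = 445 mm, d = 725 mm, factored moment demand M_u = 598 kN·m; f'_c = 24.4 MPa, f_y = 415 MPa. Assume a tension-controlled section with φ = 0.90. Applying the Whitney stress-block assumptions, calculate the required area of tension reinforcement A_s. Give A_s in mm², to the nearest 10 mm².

A_s ≈ 2380 mm²

M_n = M_u/φ = 598/0.90 = 664.444 kN·m.
With M_n = 0.85 f'_c a b (d − a/2), solve the quadratic for a:
a = d − √(d² − 2M_n/(0.85 f'_c b)) = 725 − √(725² − 2 × 664.444×10⁶/(0.85 × 24.4 × 445)) = 107.23 mm.
A_s = 0.85 f'_c a b / f_y = 0.85 × 24.4 × 107.23 × 445 / 415 = 2384.7 mm².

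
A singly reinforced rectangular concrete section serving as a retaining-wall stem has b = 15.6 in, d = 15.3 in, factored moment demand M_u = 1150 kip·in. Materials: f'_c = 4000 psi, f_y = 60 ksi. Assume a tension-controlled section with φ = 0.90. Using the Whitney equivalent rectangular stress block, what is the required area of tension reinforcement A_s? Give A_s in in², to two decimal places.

M_n = M_u/φ = 1150/0.90 = 1277.78 kip·in.
From M_n = 0.85 f'_c a b (d − a/2):
a = d − √(d² − 2M_n/(0.85 f'_c b)) = 15.3 − √(15.3² − 2 × 1277.78/(0.85 × 4 × 15.6)) = 1.665 in.
A_s = 0.85 f'_c a b / f_y = 0.85 × 4 × 1.665 × 15.6 / 60 = 1.472 in².

A_s ≈ 1.47 in²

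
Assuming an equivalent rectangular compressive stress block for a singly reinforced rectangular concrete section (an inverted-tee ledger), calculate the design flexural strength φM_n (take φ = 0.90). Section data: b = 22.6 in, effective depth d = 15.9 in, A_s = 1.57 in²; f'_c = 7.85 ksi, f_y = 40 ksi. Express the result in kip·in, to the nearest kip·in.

T = A_s f_y = 1.57 × 40 = 62.8 kips.
a = T/(0.85 f'_c b) = 62.8/(0.85 × 7.85 × 22.6) = 0.416 in.
M_n = T(d − a/2) = 62.8 × (15.9 − 0.208) = 985.5 kip·in.
φM_n = 0.90 × 985.5 = 887.0 kip·in.

φM_n ≈ 887 kip·in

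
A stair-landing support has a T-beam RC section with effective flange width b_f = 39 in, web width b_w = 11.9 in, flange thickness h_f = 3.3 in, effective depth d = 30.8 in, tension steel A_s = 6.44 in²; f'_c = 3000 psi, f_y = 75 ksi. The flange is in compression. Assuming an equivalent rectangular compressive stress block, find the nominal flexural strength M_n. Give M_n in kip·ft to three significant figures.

Tension: T = A_s f_y = 6.44 × 75 = 483 kips.
Try a within the flange: a = T/(0.85 f'_c b_f) = 483/(0.85 × 3 × 39) = 4.857 in.
a = 4.857 > h_f = 3.3 in: the block extends into the web. Split into flange-overhang and web parts.
C_f = 0.85 f'_c (b_f − b_w) h_f = 0.85 × 3 × (39 − 11.9) × 3.3 = 228.0 kips.
Remaining web compression depth: a_w = (T − C_f)/(0.85 f'_c b_w) = (483 − 228.0)/(0.85 × 3 × 11.9) = 8.403 in.
M_n = C_f(d − h_f/2) + (T − C_f)(d − a_w/2) = 228.0 × (30.8 − 1.65) + 255 × (30.8 − 4.2015) = 6646.2 + 6782.6 = 13428.8 kip·in.
M_n = 13428.8/12 = 1119.07 kip·ft.

M_n ≈ 1120 kip·ft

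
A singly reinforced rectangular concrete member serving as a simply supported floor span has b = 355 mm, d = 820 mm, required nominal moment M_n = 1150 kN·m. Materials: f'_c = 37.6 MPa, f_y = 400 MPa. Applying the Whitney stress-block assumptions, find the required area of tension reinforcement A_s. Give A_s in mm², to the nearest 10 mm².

With M_n = 0.85 f'_c a b (d − a/2), solve the quadratic for a:
a = d − √(d² − 2M_n/(0.85 f'_c b)) = 820 − √(820² − 2 × 1150×10⁶/(0.85 × 37.6 × 355)) = 134.67 mm.
A_s = 0.85 f'_c a b / f_y = 0.85 × 37.6 × 134.67 × 355 / 400 = 3819.8 mm².

A_s ≈ 3820 mm²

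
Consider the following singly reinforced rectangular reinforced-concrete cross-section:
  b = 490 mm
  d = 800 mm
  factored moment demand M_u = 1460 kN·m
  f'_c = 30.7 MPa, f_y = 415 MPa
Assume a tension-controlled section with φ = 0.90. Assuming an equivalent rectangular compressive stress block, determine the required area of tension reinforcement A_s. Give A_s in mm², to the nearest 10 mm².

M_n = M_u/φ = 1460/0.90 = 1622.22 kN·m.
With M_n = 0.85 f'_c a b (d − a/2), solve the quadratic for a:
a = d − √(d² − 2M_n/(0.85 f'_c b)) = 800 − √(800² − 2 × 1622.22×10⁶/(0.85 × 30.7 × 490)) = 178.50 mm.
A_s = 0.85 f'_c a b / f_y = 0.85 × 30.7 × 178.50 × 490 / 415 = 5499.8 mm².

A_s ≈ 5500 mm²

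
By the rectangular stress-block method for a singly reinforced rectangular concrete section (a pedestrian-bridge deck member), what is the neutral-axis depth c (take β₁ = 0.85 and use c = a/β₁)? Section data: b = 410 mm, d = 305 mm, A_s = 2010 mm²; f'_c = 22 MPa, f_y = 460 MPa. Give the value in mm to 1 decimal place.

T = A_s f_y = 2010 × 460 = 924600 N = 924.6 kN.
Setting C = 0.85 f'_c a b equal to T: a = 924600/(0.85 × 22 × 410) = 120.595 mm.
With β₁ = 0.85, c = a/β₁ = 120.595/0.85 = 141.9 mm.

c ≈ 141.9 mm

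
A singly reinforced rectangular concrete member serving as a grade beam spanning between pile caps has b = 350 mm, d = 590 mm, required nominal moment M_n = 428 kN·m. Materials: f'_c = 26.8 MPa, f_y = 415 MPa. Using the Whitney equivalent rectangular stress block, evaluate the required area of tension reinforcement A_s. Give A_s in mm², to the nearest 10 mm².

With M_n = 0.85 f'_c a b (d − a/2), solve the quadratic for a:
a = d − √(d² − 2M_n/(0.85 f'_c b)) = 590 − √(590² − 2 × 428×10⁶/(0.85 × 26.8 × 350)) = 99.35 mm.
A_s = 0.85 f'_c a b / f_y = 0.85 × 26.8 × 99.35 × 350 / 415 = 1908.7 mm².

A_s ≈ 1910 mm²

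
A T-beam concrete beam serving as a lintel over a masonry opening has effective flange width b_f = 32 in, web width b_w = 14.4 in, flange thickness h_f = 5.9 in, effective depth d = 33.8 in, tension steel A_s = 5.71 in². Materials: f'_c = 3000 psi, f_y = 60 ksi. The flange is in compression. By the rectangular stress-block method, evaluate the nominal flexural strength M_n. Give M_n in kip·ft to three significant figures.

Tension: T = A_s f_y = 5.71 × 60 = 342.6 kips.
Try a within the flange: a = T/(0.85 f'_c b_f) = 342.6/(0.85 × 3 × 32) = 4.199 in.
Since a = 4.199 ≤ h_f = 5.9 in, the stress block lies entirely in the flange; analyse as a rectangular beam of width b_f.
M_n = T(d − a/2) = 342.6 × (33.8 − 2.0995) = 10860.6 kip·in.
M_n = 10860.6/12 = 905.05 kip·ft.

M_n ≈ 905 kip·ft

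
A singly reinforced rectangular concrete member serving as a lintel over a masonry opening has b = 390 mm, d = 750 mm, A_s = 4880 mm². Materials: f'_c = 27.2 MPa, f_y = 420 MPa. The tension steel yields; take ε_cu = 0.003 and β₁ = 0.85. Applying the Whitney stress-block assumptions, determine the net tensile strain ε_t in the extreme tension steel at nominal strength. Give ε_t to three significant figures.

ε_t ≈ 0.00541

a = A_s f_y/(0.85 f'_c b) = 227.31 mm.
β₁ = 0.85, so c = a/β₁ = 227.31/0.85 = 267.42 mm.
From the linear strain diagram with ε_cu = 0.003: ε_t = 0.003 (d − c)/c = 0.003 × (750 − 267.42)/267.42 = 0.00541.
Since ε_t ≥ 0.005, the section is tension-controlled.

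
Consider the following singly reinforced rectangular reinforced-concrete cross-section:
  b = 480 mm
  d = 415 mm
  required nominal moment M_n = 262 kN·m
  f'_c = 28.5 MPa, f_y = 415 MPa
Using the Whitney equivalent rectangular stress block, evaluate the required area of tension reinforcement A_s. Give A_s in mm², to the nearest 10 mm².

With M_n = 0.85 f'_c a b (d − a/2), solve the quadratic for a:
a = d − √(d² − 2M_n/(0.85 f'_c b)) = 415 − √(415² − 2 × 262×10⁶/(0.85 × 28.5 × 480)) = 58.40 mm.
A_s = 0.85 f'_c a b / f_y = 0.85 × 28.5 × 58.40 × 480 / 415 = 1636.3 mm².

A_s ≈ 1640 mm²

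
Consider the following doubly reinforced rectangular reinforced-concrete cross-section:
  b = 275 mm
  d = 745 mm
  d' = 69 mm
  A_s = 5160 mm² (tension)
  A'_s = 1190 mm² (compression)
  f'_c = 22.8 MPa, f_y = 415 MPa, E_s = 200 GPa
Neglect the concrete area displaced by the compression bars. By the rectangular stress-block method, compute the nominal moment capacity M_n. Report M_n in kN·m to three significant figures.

Assume both tension and compression steel yield.
Net tension couple steel: A_s − A'_s = 3970 mm².
a = (A_s − A'_s) f_y / (0.85 f'_c b) = 1647550/(0.85 × 22.8 × 275) = 309.14 mm.
c = a/β₁ = 309.14/0.85 = 363.69 mm; ε'_s = 0.003(c − d')/c = 0.0024 ≥ f_y/E_s = 0.0021, so compression steel does yield.
M_n = (A_s − A'_s) f_y (d − a/2) + A'_s f_y (d − d') = [1647550 × (745 − 154.57) + 493850 × (745 − 69)] × 10⁻⁶ = 972.76 + 333.84 = 1306.60 kN·m.

M_n ≈ 1310 kN·m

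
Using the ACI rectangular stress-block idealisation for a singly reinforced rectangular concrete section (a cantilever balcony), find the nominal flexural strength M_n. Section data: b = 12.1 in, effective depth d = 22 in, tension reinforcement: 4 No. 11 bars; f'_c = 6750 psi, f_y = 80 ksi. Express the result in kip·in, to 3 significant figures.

A_s = 4 × 1.56 = 6.24 in².
T = A_s f_y = 6.24 × 80 = 499.2 kips.
a = T/(0.85 f'_c b) = 499.2/(0.85 × 6.75 × 12.1) = 7.191 in.
M_n = T(d − a/2) = 499.2 × (22 − 3.5955) = 9187.5 kip·in.

M_n ≈ 9190 kip·in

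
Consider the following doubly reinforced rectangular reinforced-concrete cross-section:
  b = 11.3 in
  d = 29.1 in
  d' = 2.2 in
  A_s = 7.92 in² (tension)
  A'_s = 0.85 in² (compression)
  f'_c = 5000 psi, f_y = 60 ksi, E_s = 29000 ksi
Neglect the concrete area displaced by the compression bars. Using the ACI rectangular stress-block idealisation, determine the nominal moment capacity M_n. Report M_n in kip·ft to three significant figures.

Assume both steels yield.
a = (A_s − A'_s) f_y/(0.85 f'_c b) = (7.92 − 0.85) × 60/(0.85 × 5 × 11.3) = 8.833 in.
c = a/β₁ = 8.833/0.8 = 11.041 in; ε'_s = 0.003(c − d')/c = 0.0024 ≥ ε_y = 0.0021, so the compression steel yields.
M_n = (A_s − A'_s) f_y (d − a/2) + A'_s f_y (d − d') = 424.2 × (29.1 − 4.4165) + 51 × (29.1 − 2.2) = 10470.7 + 1371.9 = 11842.6 kip·in = 11842.6/12 = 986.88 kip·ft.

M_n ≈ 987 kip·ft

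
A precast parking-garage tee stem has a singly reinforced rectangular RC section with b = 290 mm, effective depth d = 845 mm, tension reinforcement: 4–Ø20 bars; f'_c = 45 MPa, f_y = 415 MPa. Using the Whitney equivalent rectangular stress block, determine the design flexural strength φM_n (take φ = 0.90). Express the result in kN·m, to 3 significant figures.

φM_n ≈ 385 kN·m

A_s = 4 × 314 = 1256 mm².
T = A_s f_y = 1256 × 415 = 521240 N = 521.24 kN.
From C = T: a = T/(0.85 f'_c b) = 521240/(0.85 × 45 × 290) = 46.99 mm.
M_n = T(d − a/2) = 521.24 kN × (845 − 23.495) mm = 428.20 kN·m.
φM_n = 0.90 × 428.20 = 385.38 kN·m.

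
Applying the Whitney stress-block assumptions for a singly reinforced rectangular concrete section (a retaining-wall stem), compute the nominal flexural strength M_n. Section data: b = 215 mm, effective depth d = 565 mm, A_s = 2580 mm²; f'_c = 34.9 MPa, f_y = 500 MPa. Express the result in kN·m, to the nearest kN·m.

T = A_s f_y = 2580 × 500 = 1290000 N = 1290 kN.
From C = T: a = T/(0.85 f'_c b) = 1290000/(0.85 × 34.9 × 215) = 202.26 mm.
M_n = T(d − a/2) = 1290 kN × (565 − 101.13) mm = 598.39 kN·m.

M_n ≈ 598 kN·m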